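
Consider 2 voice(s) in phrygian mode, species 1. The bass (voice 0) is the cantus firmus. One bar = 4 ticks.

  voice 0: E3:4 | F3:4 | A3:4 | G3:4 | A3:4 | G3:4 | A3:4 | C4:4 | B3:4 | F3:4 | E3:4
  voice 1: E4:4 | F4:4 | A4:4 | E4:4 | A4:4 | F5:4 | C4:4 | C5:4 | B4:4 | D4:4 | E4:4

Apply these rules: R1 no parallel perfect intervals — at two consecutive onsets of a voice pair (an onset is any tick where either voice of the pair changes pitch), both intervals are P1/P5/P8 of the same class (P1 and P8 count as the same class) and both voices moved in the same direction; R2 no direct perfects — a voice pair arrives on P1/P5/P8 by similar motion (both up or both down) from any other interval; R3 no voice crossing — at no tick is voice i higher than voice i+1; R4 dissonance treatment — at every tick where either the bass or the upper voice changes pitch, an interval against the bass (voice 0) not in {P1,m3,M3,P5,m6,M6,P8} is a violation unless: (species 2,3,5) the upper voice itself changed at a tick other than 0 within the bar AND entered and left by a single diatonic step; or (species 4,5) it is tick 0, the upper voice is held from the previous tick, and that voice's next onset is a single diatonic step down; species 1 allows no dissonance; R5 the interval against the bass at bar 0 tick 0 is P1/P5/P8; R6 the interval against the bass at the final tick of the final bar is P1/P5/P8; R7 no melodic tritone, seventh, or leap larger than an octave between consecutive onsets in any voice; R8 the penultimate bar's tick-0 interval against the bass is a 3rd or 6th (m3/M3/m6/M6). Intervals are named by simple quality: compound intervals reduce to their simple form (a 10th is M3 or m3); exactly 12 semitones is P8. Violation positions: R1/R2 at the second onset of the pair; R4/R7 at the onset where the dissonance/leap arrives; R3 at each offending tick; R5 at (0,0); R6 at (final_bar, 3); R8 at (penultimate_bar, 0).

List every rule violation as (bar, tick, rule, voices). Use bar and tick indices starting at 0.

(1, 0, R1, (0, 1))
(2, 0, R1, (0, 1))
(4, 0, R2, (0, 1))
(5, 0, R4, (0, 1))
(6, 0, R7, (1,))
(7, 0, R2, (0, 1))
(8, 0, R1, (0, 1))
(9, 0, R7, (0,))

bar 0: v0=E3 v1=E4 downbeat P8
bar 1: v0=F3 v1=F4 downbeat P8
bar 2: v0=A3 v1=A4 downbeat P8
bar 3: v0=G3 v1=E4 downbeat M6
bar 4: v0=A3 v1=A4 downbeat P8
bar 5: v0=G3 v1=F5 downbeat m7
bar 6: v0=A3 v1=C4 downbeat m3
bar 7: v0=C4 v1=C5 downbeat P8
bar 8: v0=B3 v1=B4 downbeat P8
bar 9: v0=F3 v1=D4 downbeat M6
bar 10: v0=E3 v1=E4 downbeat P8
  -> R1 @ bar 1 tick 0 v(0, 1): E3/E4 P8 -> F3/F4 P8 similar
  -> R1 @ bar 2 tick 0 v(0, 1): F3/F4 P8 -> A3/A4 P8 similar
  -> R2 @ bar 4 tick 0 v(0, 1): G3/E4 M6 -> A3/A4 P8 similar
  -> R4 @ bar 5 tick 0 v(0, 1): G3/F5 m7 untreated
  -> R7 @ bar 6 tick 0 v(1,): F5->C4 leap 17st
  -> R2 @ bar 7 tick 0 v(0, 1): A3/C4 m3 -> C4/C5 P8 similar
  -> R1 @ bar 8 tick 0 v(0, 1): C4/C5 P8 -> B3/B4 P8 similar
  -> R7 @ bar 9 tick 0 v(0,): B3->F3 leap 6st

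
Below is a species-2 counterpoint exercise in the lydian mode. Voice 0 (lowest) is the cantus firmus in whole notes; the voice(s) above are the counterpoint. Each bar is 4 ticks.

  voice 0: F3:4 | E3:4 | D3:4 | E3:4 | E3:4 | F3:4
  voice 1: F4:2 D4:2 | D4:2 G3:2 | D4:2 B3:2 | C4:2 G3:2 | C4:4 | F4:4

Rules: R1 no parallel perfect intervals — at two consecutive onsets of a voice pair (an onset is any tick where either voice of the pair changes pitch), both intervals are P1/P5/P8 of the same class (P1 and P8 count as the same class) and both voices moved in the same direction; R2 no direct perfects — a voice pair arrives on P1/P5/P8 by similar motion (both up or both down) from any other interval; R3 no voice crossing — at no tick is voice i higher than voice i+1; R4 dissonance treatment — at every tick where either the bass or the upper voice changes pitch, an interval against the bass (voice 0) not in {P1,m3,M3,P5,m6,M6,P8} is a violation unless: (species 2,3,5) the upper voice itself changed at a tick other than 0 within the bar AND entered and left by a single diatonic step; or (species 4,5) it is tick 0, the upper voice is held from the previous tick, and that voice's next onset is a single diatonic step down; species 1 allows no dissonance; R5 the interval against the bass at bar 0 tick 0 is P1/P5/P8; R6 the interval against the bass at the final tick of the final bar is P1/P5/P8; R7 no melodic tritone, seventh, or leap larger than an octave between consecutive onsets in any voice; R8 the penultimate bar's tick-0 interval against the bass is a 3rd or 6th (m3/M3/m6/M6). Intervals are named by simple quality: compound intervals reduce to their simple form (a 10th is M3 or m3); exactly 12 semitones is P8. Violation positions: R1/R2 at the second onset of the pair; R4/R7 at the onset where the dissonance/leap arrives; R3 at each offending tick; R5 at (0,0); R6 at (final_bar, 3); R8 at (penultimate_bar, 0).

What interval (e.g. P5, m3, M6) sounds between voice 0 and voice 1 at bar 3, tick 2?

m3

voice 0=E3 voice 1=G3 -> m3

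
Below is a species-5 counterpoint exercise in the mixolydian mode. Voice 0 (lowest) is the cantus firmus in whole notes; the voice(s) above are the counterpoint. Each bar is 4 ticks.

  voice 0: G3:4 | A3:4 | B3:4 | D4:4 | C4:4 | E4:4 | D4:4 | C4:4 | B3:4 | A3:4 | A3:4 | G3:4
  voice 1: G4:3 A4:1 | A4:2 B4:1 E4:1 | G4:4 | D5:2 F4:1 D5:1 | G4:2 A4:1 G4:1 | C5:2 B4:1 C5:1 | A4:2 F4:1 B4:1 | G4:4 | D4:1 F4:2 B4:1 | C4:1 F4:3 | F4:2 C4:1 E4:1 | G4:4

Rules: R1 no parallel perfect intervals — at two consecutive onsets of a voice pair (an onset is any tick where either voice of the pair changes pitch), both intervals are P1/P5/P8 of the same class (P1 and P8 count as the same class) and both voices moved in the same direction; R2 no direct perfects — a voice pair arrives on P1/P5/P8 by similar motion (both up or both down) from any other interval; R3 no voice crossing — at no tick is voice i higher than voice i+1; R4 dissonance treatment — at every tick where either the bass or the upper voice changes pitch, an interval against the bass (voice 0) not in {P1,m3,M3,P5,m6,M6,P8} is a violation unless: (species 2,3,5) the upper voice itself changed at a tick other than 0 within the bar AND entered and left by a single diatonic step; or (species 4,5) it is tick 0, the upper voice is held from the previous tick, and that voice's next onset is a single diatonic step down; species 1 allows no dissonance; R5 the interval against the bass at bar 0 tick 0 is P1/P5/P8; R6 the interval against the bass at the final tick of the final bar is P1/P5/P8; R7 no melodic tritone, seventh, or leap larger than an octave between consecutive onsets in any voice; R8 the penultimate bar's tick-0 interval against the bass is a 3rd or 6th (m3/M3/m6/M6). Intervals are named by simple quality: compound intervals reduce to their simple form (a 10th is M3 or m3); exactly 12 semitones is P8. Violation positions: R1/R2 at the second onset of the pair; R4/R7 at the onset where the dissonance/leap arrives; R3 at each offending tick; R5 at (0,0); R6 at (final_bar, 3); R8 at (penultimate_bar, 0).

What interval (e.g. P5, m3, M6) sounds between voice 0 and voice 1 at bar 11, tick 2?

voice 0=G3 voice 1=G4 -> P8

P8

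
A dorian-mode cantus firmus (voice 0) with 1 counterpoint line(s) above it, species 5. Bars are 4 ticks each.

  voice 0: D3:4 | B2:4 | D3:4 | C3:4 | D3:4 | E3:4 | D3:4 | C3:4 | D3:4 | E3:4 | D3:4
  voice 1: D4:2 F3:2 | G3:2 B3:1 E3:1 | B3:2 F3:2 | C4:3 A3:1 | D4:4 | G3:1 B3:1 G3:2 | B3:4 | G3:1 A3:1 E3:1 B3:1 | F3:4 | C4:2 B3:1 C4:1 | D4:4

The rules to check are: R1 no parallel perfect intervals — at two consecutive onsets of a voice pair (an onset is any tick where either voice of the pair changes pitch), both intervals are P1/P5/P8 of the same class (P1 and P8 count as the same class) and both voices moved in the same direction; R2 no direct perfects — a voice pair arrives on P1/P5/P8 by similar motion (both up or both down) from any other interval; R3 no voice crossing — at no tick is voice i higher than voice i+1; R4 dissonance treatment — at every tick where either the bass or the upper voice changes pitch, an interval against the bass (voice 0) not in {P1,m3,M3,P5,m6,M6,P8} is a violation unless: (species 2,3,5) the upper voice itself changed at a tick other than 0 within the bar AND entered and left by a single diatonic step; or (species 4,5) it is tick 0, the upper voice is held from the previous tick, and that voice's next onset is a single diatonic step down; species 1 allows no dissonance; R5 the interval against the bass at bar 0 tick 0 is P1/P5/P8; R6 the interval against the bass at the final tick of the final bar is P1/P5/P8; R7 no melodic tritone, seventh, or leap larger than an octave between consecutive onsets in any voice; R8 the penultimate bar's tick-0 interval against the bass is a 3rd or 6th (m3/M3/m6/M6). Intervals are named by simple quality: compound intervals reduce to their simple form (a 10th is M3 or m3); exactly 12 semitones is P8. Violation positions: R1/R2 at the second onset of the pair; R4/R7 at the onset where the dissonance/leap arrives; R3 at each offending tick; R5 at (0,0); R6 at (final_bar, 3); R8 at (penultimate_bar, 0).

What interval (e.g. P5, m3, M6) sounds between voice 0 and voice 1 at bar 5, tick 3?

m3

voice 0=E3 voice 1=G3 -> m3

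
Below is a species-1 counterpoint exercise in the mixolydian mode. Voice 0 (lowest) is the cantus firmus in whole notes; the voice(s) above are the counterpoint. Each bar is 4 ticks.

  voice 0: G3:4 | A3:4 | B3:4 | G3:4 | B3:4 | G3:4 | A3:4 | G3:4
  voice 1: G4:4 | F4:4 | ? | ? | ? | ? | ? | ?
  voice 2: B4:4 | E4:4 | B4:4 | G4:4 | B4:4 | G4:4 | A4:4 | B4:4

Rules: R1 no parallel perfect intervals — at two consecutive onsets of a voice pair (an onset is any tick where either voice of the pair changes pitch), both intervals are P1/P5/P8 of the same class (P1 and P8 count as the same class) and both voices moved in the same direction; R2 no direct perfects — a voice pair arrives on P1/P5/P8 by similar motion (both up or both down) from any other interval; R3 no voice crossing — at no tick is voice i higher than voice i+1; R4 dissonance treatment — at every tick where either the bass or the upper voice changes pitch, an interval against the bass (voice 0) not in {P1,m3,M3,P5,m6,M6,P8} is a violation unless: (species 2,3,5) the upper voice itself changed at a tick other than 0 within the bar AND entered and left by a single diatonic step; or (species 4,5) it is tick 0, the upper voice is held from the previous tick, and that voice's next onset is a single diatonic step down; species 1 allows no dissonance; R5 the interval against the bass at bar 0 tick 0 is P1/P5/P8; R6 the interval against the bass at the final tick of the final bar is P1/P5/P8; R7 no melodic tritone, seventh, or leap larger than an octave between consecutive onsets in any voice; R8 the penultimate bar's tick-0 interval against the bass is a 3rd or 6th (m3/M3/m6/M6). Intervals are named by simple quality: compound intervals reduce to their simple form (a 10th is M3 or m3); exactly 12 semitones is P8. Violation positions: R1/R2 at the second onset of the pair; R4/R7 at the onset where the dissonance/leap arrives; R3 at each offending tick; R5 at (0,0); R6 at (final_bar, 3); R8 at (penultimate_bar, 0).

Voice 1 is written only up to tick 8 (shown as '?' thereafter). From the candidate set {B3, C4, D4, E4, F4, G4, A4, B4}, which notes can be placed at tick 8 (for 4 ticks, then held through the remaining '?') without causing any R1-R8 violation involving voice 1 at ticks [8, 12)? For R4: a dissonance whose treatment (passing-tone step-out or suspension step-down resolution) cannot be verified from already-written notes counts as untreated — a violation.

{D4, G4}

B3: violates R7
C4: violates R4
D4: legal
E4: violates R4
F4: violates R4
G4: legal
A4: violates R4
B4: violates R2,R7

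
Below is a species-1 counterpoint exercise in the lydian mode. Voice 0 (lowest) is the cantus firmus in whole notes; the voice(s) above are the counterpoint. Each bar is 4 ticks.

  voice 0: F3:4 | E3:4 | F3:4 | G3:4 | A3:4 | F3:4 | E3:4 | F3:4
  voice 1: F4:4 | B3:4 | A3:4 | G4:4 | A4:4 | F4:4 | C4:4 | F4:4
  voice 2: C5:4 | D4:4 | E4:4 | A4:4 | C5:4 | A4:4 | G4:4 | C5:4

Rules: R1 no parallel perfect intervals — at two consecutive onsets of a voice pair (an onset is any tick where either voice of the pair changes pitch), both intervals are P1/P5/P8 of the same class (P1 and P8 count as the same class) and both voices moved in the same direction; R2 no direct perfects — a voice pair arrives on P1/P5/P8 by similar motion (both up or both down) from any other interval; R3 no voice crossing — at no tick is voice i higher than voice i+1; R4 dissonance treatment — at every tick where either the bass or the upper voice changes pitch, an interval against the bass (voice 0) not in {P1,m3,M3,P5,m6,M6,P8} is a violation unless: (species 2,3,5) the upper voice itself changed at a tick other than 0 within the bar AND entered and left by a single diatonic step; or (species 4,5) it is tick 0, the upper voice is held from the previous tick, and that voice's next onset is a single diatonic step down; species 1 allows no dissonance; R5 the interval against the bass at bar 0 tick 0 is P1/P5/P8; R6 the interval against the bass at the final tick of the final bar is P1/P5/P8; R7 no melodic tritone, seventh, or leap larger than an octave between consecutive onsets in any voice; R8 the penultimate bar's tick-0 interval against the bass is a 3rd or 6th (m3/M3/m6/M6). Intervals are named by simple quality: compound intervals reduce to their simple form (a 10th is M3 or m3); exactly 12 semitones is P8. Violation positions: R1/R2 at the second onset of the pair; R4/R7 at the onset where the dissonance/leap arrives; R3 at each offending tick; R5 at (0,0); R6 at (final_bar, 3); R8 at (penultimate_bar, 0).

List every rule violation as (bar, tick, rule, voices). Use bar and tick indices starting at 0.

(1, 0, R2, (0, 1))
(1, 0, R4, (0, 2))
(1, 0, R7, (1,))
(1, 0, R7, (2,))
(2, 0, R4, (0, 2))
(3, 0, R2, (0, 1))
(3, 0, R4, (0, 2))
(3, 0, R7, (1,))
(4, 0, R1, (0, 1))
(5, 0, R1, (0, 1))
(6, 0, R2, (1, 2))
(7, 0, R1, (1, 2))
(7, 0, R2, (0, 1))
(7, 0, R2, (0, 2))

bar 0: v0=F3 v1=F4 v2=C5 downbeat P5
bar 1: v0=E3 v1=B3 v2=D4 downbeat m7
bar 2: v0=F3 v1=A3 v2=E4 downbeat M7
bar 3: v0=G3 v1=G4 v2=A4 downbeat M2
bar 4: v0=A3 v1=A4 v2=C5 downbeat m3
bar 5: v0=F3 v1=F4 v2=A4 downbeat M3
bar 6: v0=E3 v1=C4 v2=G4 downbeat m3
bar 7: v0=F3 v1=F4 v2=C5 downbeat P5
  -> R2 @ bar 1 tick 0 v(0, 1): F3/F4 P8 -> E3/B3 P5 similar
  -> R4 @ bar 1 tick 0 v(0, 2): E3/D4 m7 untreated
  -> R7 @ bar 1 tick 0 v(1,): F4->B3 leap 6st
  -> R7 @ bar 1 tick 0 v(2,): C5->D4 leap 10st
  -> R4 @ bar 2 tick 0 v(0, 2): F3/E4 M7 untreated
  -> R2 @ bar 3 tick 0 v(0, 1): F3/A3 M3 -> G3/G4 P8 similar
  -> R4 @ bar 3 tick 0 v(0, 2): G3/A4 M2 untreated
  -> R7 @ bar 3 tick 0 v(1,): A3->G4 leap 10st
  -> R1 @ bar 4 tick 0 v(0, 1): G3/G4 P8 -> A3/A4 P8 similar
  -> R1 @ bar 5 tick 0 v(0, 1): A3/A4 P8 -> F3/F4 P8 similar
  -> R2 @ bar 6 tick 0 v(1, 2): F4/A4 M3 -> C4/G4 P5 similar
  -> R1 @ bar 7 tick 0 v(1, 2): C4/G4 P5 -> F4/C5 P5 similar
  -> R2 @ bar 7 tick 0 v(0, 1): E3/C4 m6 -> F3/F4 P8 similar
  -> R2 @ bar 7 tick 0 v(0, 2): E3/G4 m3 -> F3/C5 P5 similar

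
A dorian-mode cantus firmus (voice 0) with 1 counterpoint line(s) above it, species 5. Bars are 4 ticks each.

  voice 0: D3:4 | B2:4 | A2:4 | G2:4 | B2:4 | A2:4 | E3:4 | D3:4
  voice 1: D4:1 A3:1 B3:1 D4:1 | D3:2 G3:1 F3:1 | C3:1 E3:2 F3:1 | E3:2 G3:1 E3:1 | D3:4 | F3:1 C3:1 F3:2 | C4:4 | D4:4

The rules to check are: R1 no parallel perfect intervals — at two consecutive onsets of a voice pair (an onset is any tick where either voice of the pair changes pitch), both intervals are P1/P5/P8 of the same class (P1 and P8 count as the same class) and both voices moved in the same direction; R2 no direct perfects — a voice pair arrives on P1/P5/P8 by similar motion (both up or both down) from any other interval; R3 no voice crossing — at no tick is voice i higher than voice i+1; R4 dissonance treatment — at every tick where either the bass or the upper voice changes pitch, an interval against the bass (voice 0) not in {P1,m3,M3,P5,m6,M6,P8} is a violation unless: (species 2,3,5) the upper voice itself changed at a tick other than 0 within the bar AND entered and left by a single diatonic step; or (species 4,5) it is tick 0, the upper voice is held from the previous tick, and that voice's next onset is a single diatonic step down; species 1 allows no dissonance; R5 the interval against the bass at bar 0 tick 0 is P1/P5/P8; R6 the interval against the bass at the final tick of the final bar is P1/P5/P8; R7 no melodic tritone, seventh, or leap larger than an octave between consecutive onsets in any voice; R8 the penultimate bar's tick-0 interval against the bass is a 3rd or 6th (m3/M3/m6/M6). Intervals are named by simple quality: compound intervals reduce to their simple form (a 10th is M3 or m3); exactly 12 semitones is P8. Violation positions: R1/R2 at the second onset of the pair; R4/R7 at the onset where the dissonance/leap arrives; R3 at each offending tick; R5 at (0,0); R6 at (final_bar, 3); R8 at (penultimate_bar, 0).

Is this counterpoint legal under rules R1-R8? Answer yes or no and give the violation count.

bar 0: v0=D3 v1=D4 (P8)
bar 1: v0=B2 v1=D3 (m3)
bar 2: v0=A2 v1=C3 (m3)
bar 3: v0=G2 v1=E3 (M6)
bar 4: v0=B2 v1=D3 (m3)
bar 5: v0=A2 v1=F3 (m6)
bar 6: v0=E3 v1=C4 (m6)
bar 7: v0=D3 v1=D4 (P8)
  R4 @ bar1.3: B2/F3 TT untreated

No (1 violations)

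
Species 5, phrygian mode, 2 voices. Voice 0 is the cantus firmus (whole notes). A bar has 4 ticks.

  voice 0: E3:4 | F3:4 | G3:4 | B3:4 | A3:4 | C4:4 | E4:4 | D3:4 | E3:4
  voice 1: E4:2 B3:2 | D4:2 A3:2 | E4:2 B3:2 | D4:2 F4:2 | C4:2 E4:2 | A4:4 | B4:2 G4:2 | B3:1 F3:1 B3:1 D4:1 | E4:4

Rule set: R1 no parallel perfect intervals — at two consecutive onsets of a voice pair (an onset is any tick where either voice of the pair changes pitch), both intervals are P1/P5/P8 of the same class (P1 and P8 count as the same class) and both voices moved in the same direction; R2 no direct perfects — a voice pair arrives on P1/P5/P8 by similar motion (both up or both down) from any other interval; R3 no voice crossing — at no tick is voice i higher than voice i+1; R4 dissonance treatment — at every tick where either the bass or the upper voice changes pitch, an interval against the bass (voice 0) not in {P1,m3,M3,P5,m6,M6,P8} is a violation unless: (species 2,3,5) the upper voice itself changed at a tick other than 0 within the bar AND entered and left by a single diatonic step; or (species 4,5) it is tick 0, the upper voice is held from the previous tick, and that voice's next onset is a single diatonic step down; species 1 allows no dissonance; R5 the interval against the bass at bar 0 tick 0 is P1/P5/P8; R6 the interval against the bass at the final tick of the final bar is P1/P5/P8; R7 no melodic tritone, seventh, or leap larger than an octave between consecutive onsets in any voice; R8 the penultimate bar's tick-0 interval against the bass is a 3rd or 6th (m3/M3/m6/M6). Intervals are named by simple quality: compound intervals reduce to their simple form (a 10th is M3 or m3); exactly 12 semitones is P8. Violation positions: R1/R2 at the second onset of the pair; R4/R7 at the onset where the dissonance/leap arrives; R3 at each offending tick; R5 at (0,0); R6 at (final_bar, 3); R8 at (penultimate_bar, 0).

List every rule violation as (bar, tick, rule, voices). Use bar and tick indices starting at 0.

(3, 2, R4, (0, 1))
(6, 0, R2, (0, 1))
(7, 0, R7, (0,))
(7, 1, R7, (1,))
(7, 2, R7, (1,))
(8, 0, R1, (0, 1))

bar 0: v0=E3 v1=E4 downbeat P8
bar 1: v0=F3 v1=D4 downbeat M6
bar 2: v0=G3 v1=E4 downbeat M6
bar 3: v0=B3 v1=D4 downbeat m3
bar 4: v0=A3 v1=C4 downbeat m3
bar 5: v0=C4 v1=A4 downbeat M6
bar 6: v0=E4 v1=B4 downbeat P5
bar 7: v0=D3 v1=B3 downbeat M6
bar 8: v0=E3 v1=E4 downbeat P8
  -> R4 @ bar 3 tick 2 v(0, 1): B3/F4 TT untreated
  -> R2 @ bar 6 tick 0 v(0, 1): C4/A4 M6 -> E4/B4 P5 similar
  -> R7 @ bar 7 tick 0 v(0,): E4->D3 leap 14st
  -> R7 @ bar 7 tick 1 v(1,): B3->F3 leap 6st
  -> R7 @ bar 7 tick 2 v(1,): F3->B3 leap 6st
  -> R1 @ bar 8 tick 0 v(0, 1): D3/D4 P8 -> E3/E4 P8 similar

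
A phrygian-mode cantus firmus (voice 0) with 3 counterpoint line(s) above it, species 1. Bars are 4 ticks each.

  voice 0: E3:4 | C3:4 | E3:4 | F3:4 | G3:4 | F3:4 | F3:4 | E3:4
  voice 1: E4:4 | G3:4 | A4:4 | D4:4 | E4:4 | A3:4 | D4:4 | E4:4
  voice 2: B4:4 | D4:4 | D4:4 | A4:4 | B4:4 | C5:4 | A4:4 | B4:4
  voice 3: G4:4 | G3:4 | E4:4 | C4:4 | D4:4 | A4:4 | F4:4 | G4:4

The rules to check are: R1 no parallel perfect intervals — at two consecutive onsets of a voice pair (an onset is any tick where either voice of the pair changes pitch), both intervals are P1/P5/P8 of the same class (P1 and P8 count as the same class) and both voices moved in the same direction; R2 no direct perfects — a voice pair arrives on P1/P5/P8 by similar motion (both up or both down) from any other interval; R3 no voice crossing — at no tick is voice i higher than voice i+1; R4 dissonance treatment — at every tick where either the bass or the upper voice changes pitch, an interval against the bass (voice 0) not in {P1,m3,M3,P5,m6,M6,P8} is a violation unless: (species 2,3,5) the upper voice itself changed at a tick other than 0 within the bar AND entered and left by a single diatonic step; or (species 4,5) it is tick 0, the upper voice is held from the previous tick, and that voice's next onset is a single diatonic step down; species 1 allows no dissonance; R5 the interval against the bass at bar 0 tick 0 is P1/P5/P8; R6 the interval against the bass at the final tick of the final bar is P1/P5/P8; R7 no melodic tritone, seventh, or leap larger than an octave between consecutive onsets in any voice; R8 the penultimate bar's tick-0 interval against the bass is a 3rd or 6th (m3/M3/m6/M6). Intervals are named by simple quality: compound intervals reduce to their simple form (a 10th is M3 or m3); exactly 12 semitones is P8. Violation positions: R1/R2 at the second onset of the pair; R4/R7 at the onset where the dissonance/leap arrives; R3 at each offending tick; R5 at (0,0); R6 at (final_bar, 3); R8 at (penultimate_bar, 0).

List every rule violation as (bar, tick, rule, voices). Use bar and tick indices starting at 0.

(0, 0, R3, (2, 3))
(0, 0, R5, (0, 3))
(0, 1, R3, (2, 3))
(0, 2, R3, (2, 3))
(0, 3, R3, (2, 3))
(1, 0, R1, (1, 2))
(1, 0, R2, (0, 1))
(1, 0, R2, (0, 3))
(1, 0, R2, (1, 3))
(1, 0, R2, (2, 3))
(1, 0, R3, (2, 3))
(1, 0, R4, (0, 2))
(1, 1, R3, (2, 3))
(1, 2, R3, (2, 3))
(1, 3, R3, (2, 3))
(2, 0, R2, (0, 3))
(2, 0, R3, (1, 2))
(2, 0, R4, (0, 1))
(2, 0, R4, (0, 2))
(2, 0, R7, (1,))
(2, 1, R3, (1, 2))
(2, 2, R3, (1, 2))
(2, 3, R3, (1, 2))
(3, 0, R3, (2, 3))
(3, 1, R3, (2, 3))
(3, 2, R3, (2, 3))
(3, 3, R3, (2, 3))
(4, 0, R1, (0, 3))
(4, 0, R1, (1, 2))
(4, 0, R3, (2, 3))
(4, 1, R3, (2, 3))
(4, 2, R3, (2, 3))
(4, 3, R3, (2, 3))
(5, 0, R3, (2, 3))
(5, 1, R3, (2, 3))
(5, 2, R3, (2, 3))
(5, 3, R3, (2, 3))
(6, 0, R3, (2, 3))
(6, 0, R8, (0, 3))
(6, 1, R3, (2, 3))
(6, 2, R3, (2, 3))
(6, 3, R3, (2, 3))
(7, 0, R1, (1, 2))
(7, 0, R3, (2, 3))
(7, 1, R3, (2, 3))
(7, 2, R3, (2, 3))
(7, 3, R3, (2, 3))
(7, 3, R6, (0, 3))

bar 0: v0=E3 v1=E4 v2=B4 v3=G4 downbeat m3
bar 1: v0=C3 v1=G3 v2=D4 v3=G3 downbeat P5
bar 2: v0=E3 v1=A4 v2=D4 v3=E4 downbeat P8
bar 3: v0=F3 v1=D4 v2=A4 v3=C4 downbeat P5
bar 4: v0=G3 v1=E4 v2=B4 v3=D4 downbeat P5
bar 5: v0=F3 v1=A3 v2=C5 v3=A4 downbeat M3
bar 6: v0=F3 v1=D4 v2=A4 v3=F4 downbeat P8
bar 7: v0=E3 v1=E4 v2=B4 v3=G4 downbeat m3
  -> R3 @ bar 0 tick 0 v(2, 3): B4 above G4
  -> R5 @ bar 0 tick 0 v(0, 3): opens on m3
  -> R3 @ bar 0 tick 1 v(2, 3): B4 above G4
  -> R3 @ bar 0 tick 2 v(2, 3): B4 above G4
  -> R3 @ bar 0 tick 3 v(2, 3): B4 above G4
  -> R1 @ bar 1 tick 0 v(1, 2): E4/B4 P5 -> G3/D4 P5 similar
  -> R2 @ bar 1 tick 0 v(0, 1): E3/E4 P8 -> C3/G3 P5 similar
  -> R2 @ bar 1 tick 0 v(0, 3): E3/G4 m3 -> C3/G3 P5 similar
  -> R2 @ bar 1 tick 0 v(1, 3): E4/G4 m3 -> G3/G3 P1 similar
  -> R2 @ bar 1 tick 0 v(2, 3): B4/G4 M3 -> D4/G3 P5 similar
  -> R3 @ bar 1 tick 0 v(2, 3): D4 above G3
  -> R4 @ bar 1 tick 0 v(0, 2): C3/D4 M2 untreated
  -> R3 @ bar 1 tick 1 v(2, 3): D4 above G3
  -> R3 @ bar 1 tick 2 v(2, 3): D4 above G3
  -> R3 @ bar 1 tick 3 v(2, 3): D4 above G3
  -> R2 @ bar 2 tick 0 v(0, 3): C3/G3 P5 -> E3/E4 P8 similar
  -> R3 @ bar 2 tick 0 v(1, 2): A4 above D4
  -> R4 @ bar 2 tick 0 v(0, 1): E3/A4 P4 untreated
  -> R4 @ bar 2 tick 0 v(0, 2): E3/D4 m7 untreated
  -> R7 @ bar 2 tick 0 v(1,): G3->A4 leap 14st
  -> R3 @ bar 2 tick 1 v(1, 2): A4 above D4
  -> R3 @ bar 2 tick 2 v(1, 2): A4 above D4
  -> R3 @ bar 2 tick 3 v(1, 2): A4 above D4
  -> R3 @ bar 3 tick 0 v(2, 3): A4 above C4
  -> R3 @ bar 3 tick 1 v(2, 3): A4 above C4
  -> R3 @ bar 3 tick 2 v(2, 3): A4 above C4
  -> R3 @ bar 3 tick 3 v(2, 3): A4 above C4
  -> R1 @ bar 4 tick 0 v(0, 3): F3/C4 P5 -> G3/D4 P5 similar
  -> R1 @ bar 4 tick 0 v(1, 2): D4/A4 P5 -> E4/B4 P5 similar
  -> R3 @ bar 4 tick 0 v(2, 3): B4 above D4
  -> R3 @ bar 4 tick 1 v(2, 3): B4 above D4
  -> R3 @ bar 4 tick 2 v(2, 3): B4 above D4
  -> R3 @ bar 4 tick 3 v(2, 3): B4 above D4
  -> R3 @ bar 5 tick 0 v(2, 3): C5 above A4
  -> R3 @ bar 5 tick 1 v(2, 3): C5 above A4
  -> R3 @ bar 5 tick 2 v(2, 3): C5 above A4
  -> R3 @ bar 5 tick 3 v(2, 3): C5 above A4
  -> R3 @ bar 6 tick 0 v(2, 3): A4 above F4
  -> R8 @ bar 6 tick 0 v(0, 3): penult P8 not 3rd/6th
  -> R3 @ bar 6 tick 1 v(2, 3): A4 above F4
  -> R3 @ bar 6 tick 2 v(2, 3): A4 above F4
  -> R3 @ bar 6 tick 3 v(2, 3): A4 above F4
  -> R1 @ bar 7 tick 0 v(1, 2): D4/A4 P5 -> E4/B4 P5 similar
  -> R3 @ bar 7 tick 0 v(2, 3): B4 above G4
  -> R3 @ bar 7 tick 1 v(2, 3): B4 above G4
  -> R3 @ bar 7 tick 2 v(2, 3): B4 above G4
  -> R3 @ bar 7 tick 3 v(2, 3): B4 above G4
  -> R6 @ bar 7 tick 3 v(0, 3): closes on m3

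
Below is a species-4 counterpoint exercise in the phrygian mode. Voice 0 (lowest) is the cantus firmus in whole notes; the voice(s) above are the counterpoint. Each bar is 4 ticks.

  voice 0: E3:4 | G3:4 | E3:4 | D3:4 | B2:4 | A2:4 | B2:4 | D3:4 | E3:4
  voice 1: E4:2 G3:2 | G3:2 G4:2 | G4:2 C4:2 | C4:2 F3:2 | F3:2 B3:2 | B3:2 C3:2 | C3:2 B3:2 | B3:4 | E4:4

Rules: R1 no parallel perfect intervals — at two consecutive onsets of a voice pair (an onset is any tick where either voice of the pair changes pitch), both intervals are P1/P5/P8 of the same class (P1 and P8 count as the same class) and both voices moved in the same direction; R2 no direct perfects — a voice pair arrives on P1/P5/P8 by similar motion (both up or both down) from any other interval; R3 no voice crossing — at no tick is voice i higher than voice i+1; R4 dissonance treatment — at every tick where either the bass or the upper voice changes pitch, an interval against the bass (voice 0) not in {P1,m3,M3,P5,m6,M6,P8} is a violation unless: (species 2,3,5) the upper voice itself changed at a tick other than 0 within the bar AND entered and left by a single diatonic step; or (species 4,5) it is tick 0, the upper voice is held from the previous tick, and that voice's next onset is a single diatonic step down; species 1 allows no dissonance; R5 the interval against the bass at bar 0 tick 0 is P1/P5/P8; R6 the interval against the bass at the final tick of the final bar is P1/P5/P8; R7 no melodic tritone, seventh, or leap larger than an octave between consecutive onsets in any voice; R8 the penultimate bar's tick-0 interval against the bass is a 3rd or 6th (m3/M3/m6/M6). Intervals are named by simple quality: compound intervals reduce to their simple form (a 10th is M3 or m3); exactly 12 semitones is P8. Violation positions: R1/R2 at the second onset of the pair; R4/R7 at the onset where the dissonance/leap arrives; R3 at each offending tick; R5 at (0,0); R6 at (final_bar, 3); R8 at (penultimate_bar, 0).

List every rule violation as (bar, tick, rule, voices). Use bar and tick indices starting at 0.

(3, 0, R4, (0, 1))
(4, 0, R4, (0, 1))
(4, 2, R7, (1,))
(5, 0, R4, (0, 1))
(5, 2, R7, (1,))
(6, 0, R4, (0, 1))
(6, 2, R7, (1,))
(8, 0, R2, (0, 1))

bar 0: v0=E3 v1=E4 downbeat P8
bar 1: v0=G3 v1=G3 downbeat P1
bar 2: v0=E3 v1=G4 downbeat m3
bar 3: v0=D3 v1=C4 downbeat m7
bar 4: v0=B2 v1=F3 downbeat TT
bar 5: v0=A2 v1=B3 downbeat M2
bar 6: v0=B2 v1=C3 downbeat m2
bar 7: v0=D3 v1=B3 downbeat M6
bar 8: v0=E3 v1=E4 downbeat P8
  -> R4 @ bar 3 tick 0 v(0, 1): D3/C4 m7 untreated
  -> R4 @ bar 4 tick 0 v(0, 1): B2/F3 TT untreated
  -> R7 @ bar 4 tick 2 v(1,): F3->B3 leap 6st
  -> R4 @ bar 5 tick 0 v(0, 1): A2/B3 M2 untreated
  -> R7 @ bar 5 tick 2 v(1,): B3->C3 leap 11st
  -> R4 @ bar 6 tick 0 v(0, 1): B2/C3 m2 untreated
  -> R7 @ bar 6 tick 2 v(1,): C3->B3 leap 11st
  -> R2 @ bar 8 tick 0 v(0, 1): D3/B3 M6 -> E3/E4 P8 similar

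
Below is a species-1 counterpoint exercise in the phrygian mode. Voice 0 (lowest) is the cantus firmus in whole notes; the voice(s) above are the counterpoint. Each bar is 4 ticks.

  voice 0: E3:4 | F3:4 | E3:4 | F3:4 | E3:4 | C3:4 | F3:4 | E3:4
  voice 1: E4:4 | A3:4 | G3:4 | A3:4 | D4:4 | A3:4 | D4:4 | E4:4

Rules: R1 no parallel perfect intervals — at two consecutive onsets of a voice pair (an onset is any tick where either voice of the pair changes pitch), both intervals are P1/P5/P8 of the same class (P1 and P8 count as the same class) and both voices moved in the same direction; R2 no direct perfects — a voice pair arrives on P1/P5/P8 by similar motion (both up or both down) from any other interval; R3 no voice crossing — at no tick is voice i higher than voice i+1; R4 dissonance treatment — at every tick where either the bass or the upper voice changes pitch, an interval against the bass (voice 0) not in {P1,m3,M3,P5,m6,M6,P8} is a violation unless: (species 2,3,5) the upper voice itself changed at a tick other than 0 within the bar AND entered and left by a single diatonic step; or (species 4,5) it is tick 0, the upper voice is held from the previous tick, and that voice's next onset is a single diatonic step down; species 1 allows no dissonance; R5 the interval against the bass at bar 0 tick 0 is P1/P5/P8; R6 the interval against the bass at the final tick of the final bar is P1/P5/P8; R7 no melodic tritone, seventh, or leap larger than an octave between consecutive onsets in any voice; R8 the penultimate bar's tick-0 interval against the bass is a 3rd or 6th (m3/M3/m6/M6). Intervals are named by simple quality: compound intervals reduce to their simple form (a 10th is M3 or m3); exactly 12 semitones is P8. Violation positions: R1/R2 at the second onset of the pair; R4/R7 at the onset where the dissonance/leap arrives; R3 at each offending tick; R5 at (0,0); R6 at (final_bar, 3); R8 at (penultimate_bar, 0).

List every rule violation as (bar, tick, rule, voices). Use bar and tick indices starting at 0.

(4, 0, R4, (0, 1))

bar 0: v0=E3 v1=E4 downbeat P8
bar 1: v0=F3 v1=A3 downbeat M3
bar 2: v0=E3 v1=G3 downbeat m3
bar 3: v0=F3 v1=A3 downbeat M3
bar 4: v0=E3 v1=D4 downbeat m7
bar 5: v0=C3 v1=A3 downbeat M6
bar 6: v0=F3 v1=D4 downbeat M6
bar 7: v0=E3 v1=E4 downbeat P8
  -> R4 @ bar 4 tick 0 v(0, 1): E3/D4 m7 untreated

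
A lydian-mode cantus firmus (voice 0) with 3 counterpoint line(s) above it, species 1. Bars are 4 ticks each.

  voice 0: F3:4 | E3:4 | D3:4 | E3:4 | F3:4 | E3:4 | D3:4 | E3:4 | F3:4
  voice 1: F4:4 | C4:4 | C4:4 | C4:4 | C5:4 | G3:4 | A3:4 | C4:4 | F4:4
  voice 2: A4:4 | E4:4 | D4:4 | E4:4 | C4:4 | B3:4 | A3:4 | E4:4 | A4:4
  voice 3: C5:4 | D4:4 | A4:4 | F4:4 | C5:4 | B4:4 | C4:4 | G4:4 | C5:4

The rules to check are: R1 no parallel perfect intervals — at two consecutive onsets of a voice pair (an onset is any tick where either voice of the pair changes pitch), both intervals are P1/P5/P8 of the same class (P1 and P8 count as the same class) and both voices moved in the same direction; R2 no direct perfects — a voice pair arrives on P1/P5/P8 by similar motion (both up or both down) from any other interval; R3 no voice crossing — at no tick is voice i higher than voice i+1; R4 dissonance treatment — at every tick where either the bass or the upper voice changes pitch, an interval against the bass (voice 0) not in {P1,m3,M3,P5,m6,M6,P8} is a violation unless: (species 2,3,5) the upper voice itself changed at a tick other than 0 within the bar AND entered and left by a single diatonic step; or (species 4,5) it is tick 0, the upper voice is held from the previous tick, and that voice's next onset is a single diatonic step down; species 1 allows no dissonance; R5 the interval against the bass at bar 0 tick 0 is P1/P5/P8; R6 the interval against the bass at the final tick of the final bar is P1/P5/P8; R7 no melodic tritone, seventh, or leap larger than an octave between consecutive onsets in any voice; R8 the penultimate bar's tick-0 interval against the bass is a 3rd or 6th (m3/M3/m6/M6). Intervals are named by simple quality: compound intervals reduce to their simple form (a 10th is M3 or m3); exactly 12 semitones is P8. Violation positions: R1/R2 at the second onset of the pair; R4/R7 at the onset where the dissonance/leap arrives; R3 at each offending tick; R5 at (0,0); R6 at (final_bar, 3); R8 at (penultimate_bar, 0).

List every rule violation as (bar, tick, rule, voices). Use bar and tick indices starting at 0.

bar 0: v0=F3 v1=F4 v2=A4 v3=C5 downbeat P5
bar 1: v0=E3 v1=C4 v2=E4 v3=D4 downbeat m7
bar 2: v0=D3 v1=C4 v2=D4 v3=A4 downbeat P5
bar 3: v0=E3 v1=C4 v2=E4 v3=F4 downbeat m2
bar 4: v0=F3 v1=C5 v2=C4 v3=C5 downbeat P5
bar 5: v0=E3 v1=G3 v2=B3 v3=B4 downbeat P5
bar 6: v0=D3 v1=A3 v2=A3 v3=C4 downbeat m7
bar 7: v0=E3 v1=C4 v2=E4 v3=G4 downbeat m3
bar 8: v0=F3 v1=F4 v2=A4 v3=C5 downbeat P5
  -> R5 @ bar 0 tick 0 v(0, 2): opens on M3
  -> R2 @ bar 1 tick 0 v(0, 2): F3/A4 M3 -> E3/E4 P8 similar
  -> R3 @ bar 1 tick 0 v(2, 3): E4 above D4
  -> R4 @ bar 1 tick 0 v(0, 3): E3/D4 m7 untreated
  -> R7 @ bar 1 tick 0 v(3,): C5->D4 leap 10st
  -> R3 @ bar 1 tick 1 v(2, 3): E4 above D4
  -> R3 @ bar 1 tick 2 v(2, 3): E4 above D4
  -> R3 @ bar 1 tick 3 v(2, 3): E4 above D4
  -> R1 @ bar 2 tick 0 v(0, 2): E3/E4 P8 -> D3/D4 P8 similar
  -> R4 @ bar 2 tick 0 v(0, 1): D3/C4 m7 untreated
  -> R1 @ bar 3 tick 0 v(0, 2): D3/D4 P8 -> E3/E4 P8 similar
  -> R4 @ bar 3 tick 0 v(0, 3): E3/F4 m2 untreated
  -> R2 @ bar 4 tick 0 v(0, 1): E3/C4 m6 -> F3/C5 P5 similar
  -> R2 @ bar 4 tick 0 v(0, 3): E3/F4 m2 -> F3/C5 P5 similar
  -> R2 @ bar 4 tick 0 v(1, 3): C4/F4 P4 -> C5/C5 P1 similar
  -> R3 @ bar 4 tick 0 v(1, 2): C5 above C4
  -> R3 @ bar 4 tick 1 v(1, 2): C5 above C4
  -> R3 @ bar 4 tick 2 v(1, 2): C5 above C4
  -> R3 @ bar 4 tick 3 v(1, 2): C5 above C4
  -> R1 @ bar 5 tick 0 v(0, 2): F3/C4 P5 -> E3/B3 P5 similar
  -> R1 @ bar 5 tick 0 v(0, 3): F3/C5 P5 -> E3/B4 P5 similar
  -> R1 @ bar 5 tick 0 v(2, 3): C4/C5 P8 -> B3/B4 P8 similar
  -> R7 @ bar 5 tick 0 v(1,): C5->G3 leap 17st
  -> R1 @ bar 6 tick 0 v(0, 2): E3/B3 P5 -> D3/A3 P5 similar
  -> R4 @ bar 6 tick 0 v(0, 3): D3/C4 m7 untreated
  -> R7 @ bar 6 tick 0 v(3,): B4->C4 leap 11st
  -> R2 @ bar 7 tick 0 v(0, 2): D3/A3 P5 -> E3/E4 P8 similar
  -> R2 @ bar 7 tick 0 v(1, 3): A3/C4 m3 -> C4/G4 P5 similar
  -> R8 @ bar 7 tick 0 v(0, 2): penult P8 not 3rd/6th
  -> R1 @ bar 8 tick 0 v(1, 3): C4/G4 P5 -> F4/C5 P5 similar
  -> R2 @ bar 8 tick 0 v(0, 1): E3/C4 m6 -> F3/F4 P8 similar
  -> R2 @ bar 8 tick 0 v(0, 3): E3/G4 m3 -> F3/C5 P5 similar
  -> R6 @ bar 8 tick 3 v(0, 2): closes on M3

(0, 0, R5, (0, 2))
(1, 0, R2, (0, 2))
(1, 0, R3, (2, 3))
(1, 0, R4, (0, 3))
(1, 0, R7, (3,))
(1, 1, R3, (2, 3))
(1, 2, R3, (2, 3))
(1, 3, R3, (2, 3))
(2, 0, R1, (0, 2))
(2, 0, R4, (0, 1))
(3, 0, R1, (0, 2))
(3, 0, R4, (0, 3))
(4, 0, R2, (0, 1))
(4, 0, R2, (0, 3))
(4, 0, R2, (1, 3))
(4, 0, R3, (1, 2))
(4, 1, R3, (1, 2))
(4, 2, R3, (1, 2))
(4, 3, R3, (1, 2))
(5, 0, R1, (0, 2))
(5, 0, R1, (0, 3))
(5, 0, R1, (2, 3))
(5, 0, R7, (1,))
(6, 0, R1, (0, 2))
(6, 0, R4, (0, 3))
(6, 0, R7, (3,))
(7, 0, R2, (0, 2))
(7, 0, R2, (1, 3))
(7, 0, R8, (0, 2))
(8, 0, R1, (1, 3))
(8, 0, R2, (0, 1))
(8, 0, R2, (0, 3))
(8, 3, R6, (0, 2))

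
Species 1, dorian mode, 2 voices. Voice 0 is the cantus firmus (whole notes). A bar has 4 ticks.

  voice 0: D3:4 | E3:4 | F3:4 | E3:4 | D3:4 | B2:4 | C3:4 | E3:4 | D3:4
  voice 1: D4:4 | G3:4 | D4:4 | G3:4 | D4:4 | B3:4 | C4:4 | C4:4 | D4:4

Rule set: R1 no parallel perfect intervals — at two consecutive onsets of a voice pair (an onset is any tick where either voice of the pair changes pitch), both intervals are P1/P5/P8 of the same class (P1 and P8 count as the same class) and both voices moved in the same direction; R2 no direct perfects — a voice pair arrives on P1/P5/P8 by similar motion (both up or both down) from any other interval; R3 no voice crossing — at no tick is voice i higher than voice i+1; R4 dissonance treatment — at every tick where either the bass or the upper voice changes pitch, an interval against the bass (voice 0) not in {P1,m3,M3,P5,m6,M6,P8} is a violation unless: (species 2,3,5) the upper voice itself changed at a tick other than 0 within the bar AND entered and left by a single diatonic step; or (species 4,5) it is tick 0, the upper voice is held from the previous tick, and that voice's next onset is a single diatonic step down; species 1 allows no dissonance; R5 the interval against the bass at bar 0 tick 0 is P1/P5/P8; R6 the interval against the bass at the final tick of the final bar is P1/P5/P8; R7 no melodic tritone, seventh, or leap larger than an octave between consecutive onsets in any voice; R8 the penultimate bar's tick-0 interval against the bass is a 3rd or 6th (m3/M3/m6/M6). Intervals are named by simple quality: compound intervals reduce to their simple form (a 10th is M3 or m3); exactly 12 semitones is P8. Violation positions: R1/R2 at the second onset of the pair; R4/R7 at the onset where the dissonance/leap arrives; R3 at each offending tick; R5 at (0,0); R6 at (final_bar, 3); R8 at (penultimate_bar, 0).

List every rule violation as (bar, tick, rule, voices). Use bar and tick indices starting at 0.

(5, 0, R1, (0, 1))
(6, 0, R1, (0, 1))

bar 0: v0=D3 v1=D4 downbeat P8
bar 1: v0=E3 v1=G3 downbeat m3
bar 2: v0=F3 v1=D4 downbeat M6
bar 3: v0=E3 v1=G3 downbeat m3
bar 4: v0=D3 v1=D4 downbeat P8
bar 5: v0=B2 v1=B3 downbeat P8
bar 6: v0=C3 v1=C4 downbeat P8
bar 7: v0=E3 v1=C4 downbeat m6
bar 8: v0=D3 v1=D4 downbeat P8
  -> R1 @ bar 5 tick 0 v(0, 1): D3/D4 P8 -> B2/B3 P8 similar
  -> R1 @ bar 6 tick 0 v(0, 1): B2/B3 P8 -> C3/C4 P8 similar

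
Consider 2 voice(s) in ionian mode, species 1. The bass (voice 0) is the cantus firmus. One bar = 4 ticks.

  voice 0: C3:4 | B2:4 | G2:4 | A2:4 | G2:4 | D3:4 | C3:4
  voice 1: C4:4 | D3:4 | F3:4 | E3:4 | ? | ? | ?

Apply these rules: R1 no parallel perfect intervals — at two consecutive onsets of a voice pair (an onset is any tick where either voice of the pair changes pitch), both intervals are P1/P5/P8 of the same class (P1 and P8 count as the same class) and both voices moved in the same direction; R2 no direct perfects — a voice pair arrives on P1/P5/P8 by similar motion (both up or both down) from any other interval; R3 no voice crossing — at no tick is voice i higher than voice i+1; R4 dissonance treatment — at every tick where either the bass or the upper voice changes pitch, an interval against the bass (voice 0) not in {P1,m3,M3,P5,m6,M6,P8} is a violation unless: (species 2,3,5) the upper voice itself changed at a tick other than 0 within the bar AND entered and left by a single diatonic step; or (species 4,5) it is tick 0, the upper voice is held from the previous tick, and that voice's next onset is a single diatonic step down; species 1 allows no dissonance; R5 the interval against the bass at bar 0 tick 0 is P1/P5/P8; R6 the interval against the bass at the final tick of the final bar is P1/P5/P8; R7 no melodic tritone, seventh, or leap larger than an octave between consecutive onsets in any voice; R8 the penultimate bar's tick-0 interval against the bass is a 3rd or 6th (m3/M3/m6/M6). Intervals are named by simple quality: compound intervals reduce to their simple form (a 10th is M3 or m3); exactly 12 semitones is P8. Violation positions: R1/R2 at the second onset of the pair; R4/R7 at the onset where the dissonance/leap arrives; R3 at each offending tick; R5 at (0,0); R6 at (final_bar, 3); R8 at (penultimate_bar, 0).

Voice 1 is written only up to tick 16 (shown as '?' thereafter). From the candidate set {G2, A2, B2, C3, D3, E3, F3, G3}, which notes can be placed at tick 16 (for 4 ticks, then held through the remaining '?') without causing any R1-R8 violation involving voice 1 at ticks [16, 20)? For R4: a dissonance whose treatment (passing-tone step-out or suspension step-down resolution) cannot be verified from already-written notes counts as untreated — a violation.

{B2, E3, G3}

G2: violates R2
A2: violates R4
B2: legal
C3: violates R4
D3: violates R1
E3: legal
F3: violates R4
G3: legal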